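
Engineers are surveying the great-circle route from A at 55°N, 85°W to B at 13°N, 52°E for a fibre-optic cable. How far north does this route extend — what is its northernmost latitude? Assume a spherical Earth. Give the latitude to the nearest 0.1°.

≈ 67.0°N

The great circle lies in the plane with unit normal n̂ = (p₁ × p₂)/|p₁ × p₂|.
Here n̂_z ≈ +0.391; the vertex latitude is φ_max = arccos|n̂_z| ≈ 67.0°.
Check via Clairaut: cos φ_max = |cos φ₁| · sin C = cos(55.0°)·sin(43.0°) ≈ 0.391, again giving ≈ 67.0°.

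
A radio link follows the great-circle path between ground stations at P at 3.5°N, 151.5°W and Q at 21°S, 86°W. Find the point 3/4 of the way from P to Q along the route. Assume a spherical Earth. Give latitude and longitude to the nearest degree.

≈ 16°S, 103°W

Convert each endpoint to a unit vector on the sphere (x = cos φ cos λ, y = cos φ sin λ, z = sin φ).
The central angle between the endpoints is δ = arccos(p₁·p₂) ≈ 1.198 rad (68.6°).
Interpolate at f = 3/4 with slerp weights a = sin((1−f)δ)/sin δ ≈ 0.317, b = sin(fδ)/sin δ ≈ 0.840.
p = a·p₁ + b·p₂ ≈ (-0.223, -0.933, -0.282); φ = arcsin(p_z) ≈ -16.36°, λ = atan2(p_y, p_x) ≈ -103.45°.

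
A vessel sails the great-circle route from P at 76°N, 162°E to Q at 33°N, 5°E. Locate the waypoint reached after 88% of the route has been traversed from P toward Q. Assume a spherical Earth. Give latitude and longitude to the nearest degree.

The haversine formula gives a central angle δ ≈ 1.222 rad (70.0°) between the endpoints.
Interpolate at f = 0.88 with slerp weights a = sin((1−f)δ)/sin δ ≈ 0.155, b = sin(fδ)/sin δ ≈ 0.936.
p = a·p₁ + b·p₂ ≈ (0.746, 0.080, 0.661); φ = arcsin(p_z) ≈ 41.35°, λ = atan2(p_y, p_x) ≈ 6.12°.

≈ 41°N, 6°E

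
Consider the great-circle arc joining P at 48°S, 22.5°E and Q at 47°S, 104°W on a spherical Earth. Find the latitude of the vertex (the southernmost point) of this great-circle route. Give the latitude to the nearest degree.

≈ 68°S

The great circle lies in the plane with unit normal n̂ = (p₁ × p₂)/|p₁ × p₂|.
Here n̂_z ≈ -0.381; the vertex latitude is φ_max = arccos|n̂_z| ≈ 67.6°.
Check via Clairaut: cos φ_max = |cos φ₁| · sin C = cos(48.0°)·sin(145.3°) ≈ 0.381, again giving ≈ 67.6°.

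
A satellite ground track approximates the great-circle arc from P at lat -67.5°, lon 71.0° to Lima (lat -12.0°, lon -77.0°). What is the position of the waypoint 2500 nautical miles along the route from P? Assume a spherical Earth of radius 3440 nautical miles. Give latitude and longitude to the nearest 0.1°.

Convert each endpoint to a unit vector on the sphere (x = cos φ cos λ, y = cos φ sin λ, z = sin φ).
The central angle between the endpoints is δ = arccos(p₁·p₂) ≈ 1.696 rad (97.2°). The total great-circle distance is δ·R ≈ 1.696 × 3440 ≈ 5836 nmi, so the target fraction is f = 2500/5836 ≈ 0.428.
Interpolate at f ≈ 0.428 with slerp weights a = sin((1−f)δ)/sin δ ≈ 0.831, b = sin(fδ)/sin δ ≈ 0.670.
p = a·p₁ + b·p₂ ≈ (0.251, -0.338, -0.907); φ = arcsin(p_z) ≈ -65.13°, λ = atan2(p_y, p_x) ≈ -53.37°.

≈ lat -65.1°, lon -53.4°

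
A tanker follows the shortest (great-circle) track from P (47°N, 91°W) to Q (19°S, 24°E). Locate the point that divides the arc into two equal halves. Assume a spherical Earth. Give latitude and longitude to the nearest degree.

≈ (24°N, 19°W)

Convert each endpoint to a unit vector on the sphere (x = cos φ cos λ, y = cos φ sin λ, z = sin φ).
The central angle between the endpoints is δ = arccos(p₁·p₂) ≈ 2.107 rad (120.7°).
Interpolate at f = 1/2 with slerp weights a = sin((1−f)δ)/sin δ ≈ 1.011, b = sin(fδ)/sin δ ≈ 1.011.
p = a·p₁ + b·p₂ ≈ (0.861, -0.301, 0.410); φ = arcsin(p_z) ≈ 24.22°, λ = atan2(p_y, p_x) ≈ -19.24°.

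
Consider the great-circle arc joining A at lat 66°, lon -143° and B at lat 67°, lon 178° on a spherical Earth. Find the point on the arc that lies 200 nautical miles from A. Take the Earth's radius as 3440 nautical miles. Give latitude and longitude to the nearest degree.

Write both endpoints as unit vectors p₁, p₂ with components (cos φ cos λ, cos φ sin λ, sin φ).
The central angle between the endpoints is δ = arccos(p₁·p₂) ≈ 0.268 rad (15.3°). The total great-circle distance is δ·R ≈ 0.268 × 3440 ≈ 920 nmi, so the target fraction is f = 200/920 ≈ 0.217.
Interpolate at f ≈ 0.217 with slerp weights a = sin((1−f)δ)/sin δ ≈ 0.786, b = sin(fδ)/sin δ ≈ 0.220.
p = a·p₁ + b·p₂ ≈ (-0.341, -0.189, 0.921); φ = arcsin(p_z) ≈ 67.02°, λ = atan2(p_y, p_x) ≈ -150.96°.

≈ lat 67°, lon -151°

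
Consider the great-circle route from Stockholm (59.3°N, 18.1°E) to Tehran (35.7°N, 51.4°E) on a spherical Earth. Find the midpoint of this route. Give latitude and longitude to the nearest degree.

Write both endpoints as unit vectors p₁, p₂ with components (cos φ cos λ, cos φ sin λ, sin φ).
The central angle between the endpoints is δ = arccos(p₁·p₂) ≈ 0.558 rad (32.0°).
Interpolate at f = 1/2 with slerp weights a = sin((1−f)δ)/sin δ ≈ 0.520, b = sin(fδ)/sin δ ≈ 0.520.
p = a·p₁ + b·p₂ ≈ (0.516, 0.413, 0.751); φ = arcsin(p_z) ≈ 48.65°, λ = atan2(p_y, p_x) ≈ 38.65°.

≈ 49°N, 39°E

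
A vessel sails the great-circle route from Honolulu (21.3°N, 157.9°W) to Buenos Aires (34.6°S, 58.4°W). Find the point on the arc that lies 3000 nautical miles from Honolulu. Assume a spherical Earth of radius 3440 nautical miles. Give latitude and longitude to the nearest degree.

Write both endpoints as unit vectors p₁, p₂ with components (cos φ cos λ, cos φ sin λ, sin φ).
The central angle between the endpoints is δ = arccos(p₁·p₂) ≈ 1.910 rad (109.4°). The total great-circle distance is δ·R ≈ 1.910 × 3440 ≈ 6571 nmi, so the target fraction is f = 3000/6571 ≈ 0.457.
Interpolate at f ≈ 0.457 with slerp weights a = sin((1−f)δ)/sin δ ≈ 0.913, b = sin(fδ)/sin δ ≈ 0.812.
p = a·p₁ + b·p₂ ≈ (-0.438, -0.889, -0.129); φ = arcsin(p_z) ≈ -7.43°, λ = atan2(p_y, p_x) ≈ -116.23°.

≈ 7°S, 116°W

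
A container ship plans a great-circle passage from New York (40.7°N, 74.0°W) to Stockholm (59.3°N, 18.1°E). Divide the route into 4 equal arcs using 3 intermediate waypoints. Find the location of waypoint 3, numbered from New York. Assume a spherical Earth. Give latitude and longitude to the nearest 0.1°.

≈ 62.5°N, 10.7°W

From cos δ = sin φ₁ sin φ₂ + cos φ₁ cos φ₂ cos Δλ, the central angle is δ ≈ 0.993 rad (56.9°).
Interpolate at f = 3/4 with slerp weights a = sin((1−f)δ)/sin δ ≈ 0.293, b = sin(fδ)/sin δ ≈ 0.809.
p = a·p₁ + b·p₂ ≈ (0.454, -0.085, 0.887); φ = arcsin(p_z) ≈ 62.49°, λ = atan2(p_y, p_x) ≈ -10.66°.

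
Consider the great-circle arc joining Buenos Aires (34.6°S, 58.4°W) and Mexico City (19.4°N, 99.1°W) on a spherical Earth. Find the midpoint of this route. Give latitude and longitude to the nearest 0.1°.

≈ (8.1°S, 80.2°W)

Convert each endpoint to a unit vector on the sphere (x = cos φ cos λ, y = cos φ sin λ, z = sin φ).
The central angle between the endpoints is δ = arccos(p₁·p₂) ≈ 1.159 rad (66.4°).
Interpolate at f = 1/2 with slerp weights a = sin((1−f)δ)/sin δ ≈ 0.598, b = sin(fδ)/sin δ ≈ 0.598.
p = a·p₁ + b·p₂ ≈ (0.169, -0.976, -0.141); φ = arcsin(p_z) ≈ -8.10°, λ = atan2(p_y, p_x) ≈ -80.19°.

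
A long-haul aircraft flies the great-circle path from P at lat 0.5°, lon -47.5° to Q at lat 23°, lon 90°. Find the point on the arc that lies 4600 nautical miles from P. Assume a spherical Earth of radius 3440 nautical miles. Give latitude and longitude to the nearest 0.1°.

Write both endpoints as unit vectors p₁, p₂ with components (cos φ cos λ, cos φ sin λ, sin φ).
The central angle between the endpoints is δ = arccos(p₁·p₂) ≈ 2.312 rad (132.5°). The total great-circle distance is δ·R ≈ 2.312 × 3440 ≈ 7954 nmi, so the target fraction is f = 4600/7954 ≈ 0.578.
Interpolate at f ≈ 0.578 with slerp weights a = sin((1−f)δ)/sin δ ≈ 1.122, b = sin(fδ)/sin δ ≈ 1.319.
p = a·p₁ + b·p₂ ≈ (0.758, 0.387, 0.525); φ = arcsin(p_z) ≈ 31.68°, λ = atan2(p_y, p_x) ≈ 27.04°.

≈ lat 31.7°, lon 27.0°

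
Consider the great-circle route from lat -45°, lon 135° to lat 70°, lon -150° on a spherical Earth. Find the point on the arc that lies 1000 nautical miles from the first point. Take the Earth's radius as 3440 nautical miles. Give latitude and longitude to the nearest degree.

≈ lat -30°, lon 143°

From cos δ = sin φ₁ sin φ₂ + cos φ₁ cos φ₂ cos Δλ, the central angle is δ ≈ 2.217 rad (127.0°). The total great-circle distance is δ·R ≈ 2.217 × 3440 ≈ 7625 nmi, so the target fraction is f = 1000/7625 ≈ 0.131.
Interpolate at f ≈ 0.131 with slerp weights a = sin((1−f)δ)/sin δ ≈ 1.174, b = sin(fδ)/sin δ ≈ 0.359.
p = a·p₁ + b·p₂ ≈ (-0.693, 0.526, -0.493); φ = arcsin(p_z) ≈ -29.53°, λ = atan2(p_y, p_x) ≈ 142.83°.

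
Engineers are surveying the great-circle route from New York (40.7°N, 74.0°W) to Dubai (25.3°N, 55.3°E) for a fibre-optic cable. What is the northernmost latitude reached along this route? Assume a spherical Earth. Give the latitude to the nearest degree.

≈ 58°N

The great circle lies in the plane with unit normal n̂ = (p₁ × p₂)/|p₁ × p₂|.
Here n̂_z ≈ +0.537; the vertex latitude is φ_max = arccos|n̂_z| ≈ 57.5°.
Check via Clairaut: cos φ_max = |cos φ₁| · sin C = cos(40.7°)·sin(45.1°) ≈ 0.537, again giving ≈ 57.5°.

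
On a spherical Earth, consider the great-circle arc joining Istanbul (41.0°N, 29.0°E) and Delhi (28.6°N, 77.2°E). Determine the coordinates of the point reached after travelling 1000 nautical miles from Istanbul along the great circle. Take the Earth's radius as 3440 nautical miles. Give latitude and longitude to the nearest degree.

Write both endpoints as unit vectors p₁, p₂ with components (cos φ cos λ, cos φ sin λ, sin φ).
The central angle between the endpoints is δ = arccos(p₁·p₂) ≈ 0.714 rad (40.9°). The total great-circle distance is δ·R ≈ 0.714 × 3440 ≈ 2456 nmi, so the target fraction is f = 1000/2456 ≈ 0.407.
Interpolate at f ≈ 0.407 with slerp weights a = sin((1−f)δ)/sin δ ≈ 0.627, b = sin(fδ)/sin δ ≈ 0.438.
p = a·p₁ + b·p₂ ≈ (0.499, 0.604, 0.621); φ = arcsin(p_z) ≈ 38.39°, λ = atan2(p_y, p_x) ≈ 50.44°.

≈ (38°N, 50°E)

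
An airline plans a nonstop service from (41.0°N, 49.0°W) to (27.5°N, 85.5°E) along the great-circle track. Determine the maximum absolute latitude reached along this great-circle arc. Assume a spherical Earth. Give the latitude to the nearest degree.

≈ 61°N

The great circle lies in the plane with unit normal n̂ = (p₁ × p₂)/|p₁ × p₂|.
Here n̂_z ≈ +0.484; the vertex latitude is φ_max = arccos|n̂_z| ≈ 61.0°.
Check via Clairaut: cos φ_max = |cos φ₁| · sin C = cos(41.0°)·sin(39.9°) ≈ 0.484, again giving ≈ 61.0°.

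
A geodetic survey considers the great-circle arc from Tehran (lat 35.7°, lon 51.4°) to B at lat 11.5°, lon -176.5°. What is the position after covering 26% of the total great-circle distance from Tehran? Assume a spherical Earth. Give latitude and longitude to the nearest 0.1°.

≈ lat 48.5°, lon 88.3°

Convert each endpoint to a unit vector on the sphere (x = cos φ cos λ, y = cos φ sin λ, z = sin φ).
The central angle between the endpoints is δ = arccos(p₁·p₂) ≈ 2.001 rad (114.7°).
Interpolate at f = 0.26 with slerp weights a = sin((1−f)δ)/sin δ ≈ 1.096, b = sin(fδ)/sin δ ≈ 0.547.
p = a·p₁ + b·p₂ ≈ (0.020, 0.663, 0.749); φ = arcsin(p_z) ≈ 48.46°, λ = atan2(p_y, p_x) ≈ 88.26°.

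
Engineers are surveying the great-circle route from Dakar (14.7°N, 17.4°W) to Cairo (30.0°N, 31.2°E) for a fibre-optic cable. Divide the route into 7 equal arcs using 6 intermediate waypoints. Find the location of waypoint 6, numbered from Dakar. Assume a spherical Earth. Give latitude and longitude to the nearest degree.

≈ 29°N, 24°E

The haversine formula gives a central angle δ ≈ 0.822 rad (47.1°) between the endpoints.
Interpolate at f = 6/7 with slerp weights a = sin((1−f)δ)/sin δ ≈ 0.160, b = sin(fδ)/sin δ ≈ 0.884.
p = a·p₁ + b·p₂ ≈ (0.803, 0.350, 0.483); φ = arcsin(p_z) ≈ 28.86°, λ = atan2(p_y, p_x) ≈ 23.59°.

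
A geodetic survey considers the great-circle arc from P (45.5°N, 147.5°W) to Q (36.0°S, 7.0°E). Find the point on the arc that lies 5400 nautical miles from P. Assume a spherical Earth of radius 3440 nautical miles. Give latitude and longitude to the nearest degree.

Write both endpoints as unit vectors p₁, p₂ with components (cos φ cos λ, cos φ sin λ, sin φ).
The central angle between the endpoints is δ = arccos(p₁·p₂) ≈ 2.768 rad (158.6°). The total great-circle distance is δ·R ≈ 2.768 × 3440 ≈ 9522 nmi, so the target fraction is f = 5400/9522 ≈ 0.567.
Interpolate at f ≈ 0.567 with slerp weights a = sin((1−f)δ)/sin δ ≈ 2.553, b = sin(fδ)/sin δ ≈ 2.740.
p = a·p₁ + b·p₂ ≈ (0.692, -0.691, 0.210); φ = arcsin(p_z) ≈ 12.11°, λ = atan2(p_y, p_x) ≈ -44.98°.

≈ (12°N, 45°W)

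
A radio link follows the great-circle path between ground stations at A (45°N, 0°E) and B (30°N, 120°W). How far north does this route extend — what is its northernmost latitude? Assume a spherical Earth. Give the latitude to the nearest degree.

≈ 58°N

The great circle lies in the plane with unit normal n̂ = (p₁ × p₂)/|p₁ × p₂|.
Here n̂_z ≈ -0.531; the vertex latitude is φ_max = arccos|n̂_z| ≈ 57.9°.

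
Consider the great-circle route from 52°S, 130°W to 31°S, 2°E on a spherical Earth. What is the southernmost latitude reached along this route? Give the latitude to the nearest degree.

The great circle lies in the plane with unit normal n̂ = (p₁ × p₂)/|p₁ × p₂|.
Here n̂_z ≈ +0.393; the vertex latitude is φ_max = arccos|n̂_z| ≈ 66.9°.
Check via Clairaut: cos φ_max = |cos φ₁| · sin C = cos(52.0°)·sin(140.4°) ≈ 0.393, again giving ≈ 66.9°.

≈ 67°S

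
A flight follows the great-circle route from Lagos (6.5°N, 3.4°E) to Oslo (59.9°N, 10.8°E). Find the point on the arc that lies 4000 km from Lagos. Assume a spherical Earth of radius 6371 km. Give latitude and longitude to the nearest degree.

Write both endpoints as unit vectors p₁, p₂ with components (cos φ cos λ, cos φ sin λ, sin φ).
The central angle between the endpoints is δ = arccos(p₁·p₂) ≈ 0.937 rad (53.7°). The total great-circle distance is δ·R ≈ 0.937 × 6371 ≈ 5971 km, so the target fraction is f = 4000/5971 ≈ 0.670.
Interpolate at f ≈ 0.670 with slerp weights a = sin((1−f)δ)/sin δ ≈ 0.378, b = sin(fδ)/sin δ ≈ 0.729.
p = a·p₁ + b·p₂ ≈ (0.734, 0.091, 0.673); φ = arcsin(p_z) ≈ 42.33°, λ = atan2(p_y, p_x) ≈ 7.05°.

≈ 42°N, 7°E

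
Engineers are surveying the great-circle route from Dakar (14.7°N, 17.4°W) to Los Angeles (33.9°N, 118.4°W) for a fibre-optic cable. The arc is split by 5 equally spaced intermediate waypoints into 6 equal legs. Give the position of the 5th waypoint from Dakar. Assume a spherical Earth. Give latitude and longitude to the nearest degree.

Convert each endpoint to a unit vector on the sphere (x = cos φ cos λ, y = cos φ sin λ, z = sin φ).
The central angle between the endpoints is δ = arccos(p₁·p₂) ≈ 1.582 rad (90.7°).
Interpolate at f = 5/6 with slerp weights a = sin((1−f)δ)/sin δ ≈ 0.261, b = sin(fδ)/sin δ ≈ 0.968.
p = a·p₁ + b·p₂ ≈ (-0.142, -0.783, 0.606); φ = arcsin(p_z) ≈ 37.32°, λ = atan2(p_y, p_x) ≈ -100.26°.

≈ 37°N, 100°W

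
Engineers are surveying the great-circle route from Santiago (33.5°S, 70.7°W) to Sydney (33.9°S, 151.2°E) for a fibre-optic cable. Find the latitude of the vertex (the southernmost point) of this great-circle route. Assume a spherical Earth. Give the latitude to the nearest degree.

≈ 62°S

The great circle lies in the plane with unit normal n̂ = (p₁ × p₂)/|p₁ × p₂|.
Here n̂_z ≈ -0.472; the vertex latitude is φ_max = arccos|n̂_z| ≈ 61.8°.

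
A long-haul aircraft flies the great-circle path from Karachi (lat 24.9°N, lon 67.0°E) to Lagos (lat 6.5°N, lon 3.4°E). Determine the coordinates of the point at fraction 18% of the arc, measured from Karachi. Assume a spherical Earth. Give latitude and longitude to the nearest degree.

≈ lat 23°N, lon 55°E

Write both endpoints as unit vectors p₁, p₂ with components (cos φ cos λ, cos φ sin λ, sin φ).
The central angle between the endpoints is δ = arccos(p₁·p₂) ≈ 1.106 rad (63.4°).
Interpolate at f = 0.18 with slerp weights a = sin((1−f)δ)/sin δ ≈ 0.881, b = sin(fδ)/sin δ ≈ 0.221.
p = a·p₁ + b·p₂ ≈ (0.532, 0.749, 0.396); φ = arcsin(p_z) ≈ 23.33°, λ = atan2(p_y, p_x) ≈ 54.62°.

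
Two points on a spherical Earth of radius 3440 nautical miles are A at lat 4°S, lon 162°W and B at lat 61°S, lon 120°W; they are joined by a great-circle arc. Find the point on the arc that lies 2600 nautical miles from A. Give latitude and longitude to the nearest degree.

From cos δ = sin φ₁ sin φ₂ + cos φ₁ cos φ₂ cos Δλ, the central angle is δ ≈ 1.137 rad (65.1°). The total great-circle distance is δ·R ≈ 1.137 × 3440 ≈ 3911 nmi, so the target fraction is f = 2600/3911 ≈ 0.665.
Interpolate at f ≈ 0.665 with slerp weights a = sin((1−f)δ)/sin δ ≈ 0.410, b = sin(fδ)/sin δ ≈ 0.756.
p = a·p₁ + b·p₂ ≈ (-0.572, -0.444, -0.690); φ = arcsin(p_z) ≈ -43.61°, λ = atan2(p_y, p_x) ≈ -142.20°.

≈ lat 44°S, lon 142°W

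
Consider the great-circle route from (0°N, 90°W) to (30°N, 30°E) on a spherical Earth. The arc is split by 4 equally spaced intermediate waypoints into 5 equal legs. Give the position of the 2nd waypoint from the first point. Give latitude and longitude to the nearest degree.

Convert each endpoint to a unit vector on the sphere (x = cos φ cos λ, y = cos φ sin λ, z = sin φ).
The central angle between the endpoints is δ = arccos(p₁·p₂) ≈ 2.019 rad (115.7°).
Interpolate at f = 2/5 with slerp weights a = sin((1−f)δ)/sin δ ≈ 1.038, b = sin(fδ)/sin δ ≈ 0.802.
p = a·p₁ + b·p₂ ≈ (0.601, -0.691, 0.401); φ = arcsin(p_z) ≈ 23.63°, λ = atan2(p_y, p_x) ≈ -48.99°.

≈ (24°N, 49°W)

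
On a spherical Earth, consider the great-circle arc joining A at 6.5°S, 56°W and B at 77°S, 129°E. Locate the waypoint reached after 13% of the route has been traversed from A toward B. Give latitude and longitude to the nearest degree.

Convert each endpoint to a unit vector on the sphere (x = cos φ cos λ, y = cos φ sin λ, z = sin φ).
The central angle between the endpoints is δ = arccos(p₁·p₂) ≈ 1.683 rad (96.5°).
Interpolate at f = 0.13 with slerp weights a = sin((1−f)δ)/sin δ ≈ 1.001, b = sin(fδ)/sin δ ≈ 0.218.
p = a·p₁ + b·p₂ ≈ (0.525, -0.786, -0.326); φ = arcsin(p_z) ≈ -19.04°, λ = atan2(p_y, p_x) ≈ -56.26°.

≈ 19°S, 56°W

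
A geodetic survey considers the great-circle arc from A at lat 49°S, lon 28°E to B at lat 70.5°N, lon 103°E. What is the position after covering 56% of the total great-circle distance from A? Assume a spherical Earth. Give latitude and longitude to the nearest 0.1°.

The haversine formula gives a central angle δ ≈ 2.285 rad (130.9°) between the endpoints.
Interpolate at f = 0.56 with slerp weights a = sin((1−f)δ)/sin δ ≈ 1.117, b = sin(fδ)/sin δ ≈ 1.267.
p = a·p₁ + b·p₂ ≈ (0.552, 0.756, 0.352); φ = arcsin(p_z) ≈ 20.58°, λ = atan2(p_y, p_x) ≈ 53.88°.

≈ lat 20.6°N, lon 53.9°E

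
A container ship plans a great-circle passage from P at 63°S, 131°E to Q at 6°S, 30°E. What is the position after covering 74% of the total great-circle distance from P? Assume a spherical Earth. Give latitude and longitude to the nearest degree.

Convert each endpoint to a unit vector on the sphere (x = cos φ cos λ, y = cos φ sin λ, z = sin φ).
The central angle between the endpoints is δ = arccos(p₁·p₂) ≈ 1.564 rad (89.6°).
Interpolate at f = 0.74 with slerp weights a = sin((1−f)δ)/sin δ ≈ 0.395, b = sin(fδ)/sin δ ≈ 0.916.
p = a·p₁ + b·p₂ ≈ (0.671, 0.591, -0.448); φ = arcsin(p_z) ≈ -26.62°, λ = atan2(p_y, p_x) ≈ 41.37°.

≈ 27°S, 41°E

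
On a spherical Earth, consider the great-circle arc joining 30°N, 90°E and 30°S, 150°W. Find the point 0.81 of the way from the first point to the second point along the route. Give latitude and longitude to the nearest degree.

≈ 21°S, 175°W

The haversine formula gives a central angle δ ≈ 2.246 rad (128.7°) between the endpoints.
Interpolate at f = 0.81 with slerp weights a = sin((1−f)δ)/sin δ ≈ 0.530, b = sin(fδ)/sin δ ≈ 1.242.
p = a·p₁ + b·p₂ ≈ (-0.931, -0.079, -0.356); φ = arcsin(p_z) ≈ -20.84°, λ = atan2(p_y, p_x) ≈ -175.18°.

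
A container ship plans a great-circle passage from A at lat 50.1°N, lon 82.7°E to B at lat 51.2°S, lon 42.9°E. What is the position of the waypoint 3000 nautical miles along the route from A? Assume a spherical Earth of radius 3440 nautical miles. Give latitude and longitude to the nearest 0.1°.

≈ lat 2.7°N, lon 64.0°E

The haversine formula gives a central angle δ ≈ 1.864 rad (106.8°) between the endpoints. The total great-circle distance is δ·R ≈ 1.864 × 3440 ≈ 6412 nmi, so the target fraction is f = 3000/6412 ≈ 0.468.
Interpolate at f ≈ 0.468 with slerp weights a = sin((1−f)δ)/sin δ ≈ 0.874, b = sin(fδ)/sin δ ≈ 0.800.
p = a·p₁ + b·p₂ ≈ (0.438, 0.898, 0.048); φ = arcsin(p_z) ≈ 2.72°, λ = atan2(p_y, p_x) ≈ 63.97°.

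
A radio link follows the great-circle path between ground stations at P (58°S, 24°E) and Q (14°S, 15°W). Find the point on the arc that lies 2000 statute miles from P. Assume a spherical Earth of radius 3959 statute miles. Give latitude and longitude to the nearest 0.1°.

From cos δ = sin φ₁ sin φ₂ + cos φ₁ cos φ₂ cos Δλ, the central angle is δ ≈ 0.921 rad (52.8°). The total great-circle distance is δ·R ≈ 0.921 × 3959 ≈ 3648 mi, so the target fraction is f = 2000/3648 ≈ 0.548.
Interpolate at f ≈ 0.548 with slerp weights a = sin((1−f)δ)/sin δ ≈ 0.508, b = sin(fδ)/sin δ ≈ 0.608.
p = a·p₁ + b·p₂ ≈ (0.815, -0.043, -0.577); φ = arcsin(p_z) ≈ -35.27°, λ = atan2(p_y, p_x) ≈ -3.03°.

≈ (35.3°S, 3.0°W)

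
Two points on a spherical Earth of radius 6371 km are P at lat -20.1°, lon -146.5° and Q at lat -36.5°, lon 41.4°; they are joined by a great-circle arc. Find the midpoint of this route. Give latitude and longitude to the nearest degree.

≈ lat -79°, lon 176°

Write both endpoints as unit vectors p₁, p₂ with components (cos φ cos λ, cos φ sin λ, sin φ).
The central angle between the endpoints is δ = arccos(p₁·p₂) ≈ 2.145 rad (122.9°).
Interpolate at f = 1/2 with slerp weights a = sin((1−f)δ)/sin δ ≈ 1.046, b = sin(fδ)/sin δ ≈ 1.046.
p = a·p₁ + b·p₂ ≈ (-0.188, 0.014, -0.982); φ = arcsin(p_z) ≈ -79.11°, λ = atan2(p_y, p_x) ≈ 175.78°.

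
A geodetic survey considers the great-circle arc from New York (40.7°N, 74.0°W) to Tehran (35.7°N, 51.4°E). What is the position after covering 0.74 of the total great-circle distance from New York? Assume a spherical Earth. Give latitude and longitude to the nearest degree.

The haversine formula gives a central angle δ ≈ 1.547 rad (88.6°) between the endpoints.
Interpolate at f = 0.74 with slerp weights a = sin((1−f)δ)/sin δ ≈ 0.392, b = sin(fδ)/sin δ ≈ 0.911.
p = a·p₁ + b·p₂ ≈ (0.543, 0.293, 0.787); φ = arcsin(p_z) ≈ 51.89°, λ = atan2(p_y, p_x) ≈ 28.32°.

≈ 52°N, 28°E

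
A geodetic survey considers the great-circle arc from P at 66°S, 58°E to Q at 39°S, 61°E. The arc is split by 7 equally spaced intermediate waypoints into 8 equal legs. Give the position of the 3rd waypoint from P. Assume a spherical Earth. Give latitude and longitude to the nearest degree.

The haversine formula gives a central angle δ ≈ 0.472 rad (27.1°) between the endpoints.
Interpolate at f = 3/8 with slerp weights a = sin((1−f)δ)/sin δ ≈ 0.639, b = sin(fδ)/sin δ ≈ 0.387.
p = a·p₁ + b·p₂ ≈ (0.284, 0.484, -0.828); φ = arcsin(p_z) ≈ -55.88°, λ = atan2(p_y, p_x) ≈ 59.61°.

≈ 56°S, 60°E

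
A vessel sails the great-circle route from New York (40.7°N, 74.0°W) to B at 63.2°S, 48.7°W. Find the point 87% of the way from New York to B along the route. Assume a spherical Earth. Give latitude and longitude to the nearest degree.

Convert each endpoint to a unit vector on the sphere (x = cos φ cos λ, y = cos φ sin λ, z = sin φ).
The central angle between the endpoints is δ = arccos(p₁·p₂) ≈ 1.847 rad (105.8°).
Interpolate at f = 0.87 with slerp weights a = sin((1−f)δ)/sin δ ≈ 0.247, b = sin(fδ)/sin δ ≈ 1.039.
p = a·p₁ + b·p₂ ≈ (0.361, -0.532, -0.766); φ = arcsin(p_z) ≈ -50.00°, λ = atan2(p_y, p_x) ≈ -55.86°.

≈ 50°S, 56°W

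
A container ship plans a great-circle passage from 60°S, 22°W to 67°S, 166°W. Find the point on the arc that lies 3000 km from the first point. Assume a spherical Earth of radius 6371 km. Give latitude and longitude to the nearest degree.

The haversine formula gives a central angle δ ≈ 0.877 rad (50.3°) between the endpoints. The total great-circle distance is δ·R ≈ 0.877 × 6371 ≈ 5590 km, so the target fraction is f = 3000/5590 ≈ 0.537.
Interpolate at f ≈ 0.537 with slerp weights a = sin((1−f)δ)/sin δ ≈ 0.514, b = sin(fδ)/sin δ ≈ 0.590.
p = a·p₁ + b·p₂ ≈ (0.015, -0.152, -0.988); φ = arcsin(p_z) ≈ -81.21°, λ = atan2(p_y, p_x) ≈ -84.47°.

≈ 81°S, 84°W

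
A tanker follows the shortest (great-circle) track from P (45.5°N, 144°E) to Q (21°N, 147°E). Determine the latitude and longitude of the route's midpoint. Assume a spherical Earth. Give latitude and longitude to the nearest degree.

The haversine formula gives a central angle δ ≈ 0.430 rad (24.6°) between the endpoints.
Interpolate at f = 1/2 with slerp weights a = sin((1−f)δ)/sin δ ≈ 0.512, b = sin(fδ)/sin δ ≈ 0.512.
p = a·p₁ + b·p₂ ≈ (-0.691, 0.471, 0.548); φ = arcsin(p_z) ≈ 33.26°, λ = atan2(p_y, p_x) ≈ 145.71°.

≈ (33°N, 146°E)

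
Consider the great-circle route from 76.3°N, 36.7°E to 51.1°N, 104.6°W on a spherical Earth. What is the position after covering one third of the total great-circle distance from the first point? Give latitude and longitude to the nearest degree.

Convert each endpoint to a unit vector on the sphere (x = cos φ cos λ, y = cos φ sin λ, z = sin φ).
The central angle between the endpoints is δ = arccos(p₁·p₂) ≈ 0.876 rad (50.2°).
Interpolate at f = 1/3 with slerp weights a = sin((1−f)δ)/sin δ ≈ 0.718, b = sin(fδ)/sin δ ≈ 0.375.
p = a·p₁ + b·p₂ ≈ (0.077, -0.126, 0.989); φ = arcsin(p_z) ≈ 81.50°, λ = atan2(p_y, p_x) ≈ -58.61°.

≈ 82°N, 59°W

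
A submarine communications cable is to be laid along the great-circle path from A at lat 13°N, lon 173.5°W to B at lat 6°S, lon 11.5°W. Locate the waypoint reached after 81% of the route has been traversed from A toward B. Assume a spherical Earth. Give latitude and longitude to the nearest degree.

≈ lat 6°N, lon 40°W

The haversine formula gives a central angle δ ≈ 2.809 rad (160.9°) between the endpoints.
Interpolate at f = 0.81 with slerp weights a = sin((1−f)δ)/sin δ ≈ 1.557, b = sin(fδ)/sin δ ≈ 2.332.
p = a·p₁ + b·p₂ ≈ (0.766, -0.634, 0.106); φ = arcsin(p_z) ≈ 6.11°, λ = atan2(p_y, p_x) ≈ -39.63°.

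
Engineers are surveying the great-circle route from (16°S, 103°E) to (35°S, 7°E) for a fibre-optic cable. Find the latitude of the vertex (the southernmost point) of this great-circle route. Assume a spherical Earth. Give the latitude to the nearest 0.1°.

≈ 38.2°S

The great circle lies in the plane with unit normal n̂ = (p₁ × p₂)/|p₁ × p₂|.
Here n̂_z ≈ -0.785; the vertex latitude is φ_max = arccos|n̂_z| ≈ 38.2°.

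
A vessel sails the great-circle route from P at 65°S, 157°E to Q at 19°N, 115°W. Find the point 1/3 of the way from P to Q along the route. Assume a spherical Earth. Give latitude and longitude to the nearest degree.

≈ 44°S, 150°W

Write both endpoints as unit vectors p₁, p₂ with components (cos φ cos λ, cos φ sin λ, sin φ).
The central angle between the endpoints is δ = arccos(p₁·p₂) ≈ 1.856 rad (106.3°).
Interpolate at f = 1/3 with slerp weights a = sin((1−f)δ)/sin δ ≈ 0.985, b = sin(fδ)/sin δ ≈ 0.604.
p = a·p₁ + b·p₂ ≈ (-0.624, -0.355, -0.696); φ = arcsin(p_z) ≈ -44.07°, λ = atan2(p_y, p_x) ≈ -150.37°.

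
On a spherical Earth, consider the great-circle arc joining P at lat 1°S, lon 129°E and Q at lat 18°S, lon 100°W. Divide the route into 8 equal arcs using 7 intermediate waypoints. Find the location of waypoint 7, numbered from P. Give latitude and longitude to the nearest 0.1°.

≈ lat 21.7°S, lon 116.6°W

Convert each endpoint to a unit vector on the sphere (x = cos φ cos λ, y = cos φ sin λ, z = sin φ).
The central angle between the endpoints is δ = arccos(p₁·p₂) ≈ 2.238 rad (128.2°).
Interpolate at f = 7/8 with slerp weights a = sin((1−f)δ)/sin δ ≈ 0.351, b = sin(fδ)/sin δ ≈ 1.178.
p = a·p₁ + b·p₂ ≈ (-0.416, -0.831, -0.370); φ = arcsin(p_z) ≈ -21.73°, λ = atan2(p_y, p_x) ≈ -116.58°.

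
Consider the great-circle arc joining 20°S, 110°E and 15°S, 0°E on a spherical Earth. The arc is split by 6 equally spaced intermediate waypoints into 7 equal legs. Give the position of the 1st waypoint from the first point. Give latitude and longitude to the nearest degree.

≈ 25°S, 95°E

Write both endpoints as unit vectors p₁, p₂ with components (cos φ cos λ, cos φ sin λ, sin φ).
The central angle between the endpoints is δ = arccos(p₁·p₂) ≈ 1.795 rad (102.8°).
Interpolate at f = 1/7 with slerp weights a = sin((1−f)δ)/sin δ ≈ 1.025, b = sin(fδ)/sin δ ≈ 0.260.
p = a·p₁ + b·p₂ ≈ (-0.078, 0.905, -0.418); φ = arcsin(p_z) ≈ -24.70°, λ = atan2(p_y, p_x) ≈ 94.94°.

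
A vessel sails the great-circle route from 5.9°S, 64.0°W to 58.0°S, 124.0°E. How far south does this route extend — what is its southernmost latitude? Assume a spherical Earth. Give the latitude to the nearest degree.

≈ 85°S

The great circle lies in the plane with unit normal n̂ = (p₁ × p₂)/|p₁ × p₂|.
Here n̂_z ≈ -0.081; the vertex latitude is φ_max = arccos|n̂_z| ≈ 85.3°.
Check via Clairaut: cos φ_max = |cos φ₁| · sin C = cos(5.9°)·sin(175.3°) ≈ 0.081, again giving ≈ 85.3°.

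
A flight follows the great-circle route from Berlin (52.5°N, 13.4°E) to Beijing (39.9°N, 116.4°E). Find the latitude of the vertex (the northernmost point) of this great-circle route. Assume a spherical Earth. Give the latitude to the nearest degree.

The great circle lies in the plane with unit normal n̂ = (p₁ × p₂)/|p₁ × p₂|.
Here n̂_z ≈ +0.497; the vertex latitude is φ_max = arccos|n̂_z| ≈ 60.2°.

≈ 60°N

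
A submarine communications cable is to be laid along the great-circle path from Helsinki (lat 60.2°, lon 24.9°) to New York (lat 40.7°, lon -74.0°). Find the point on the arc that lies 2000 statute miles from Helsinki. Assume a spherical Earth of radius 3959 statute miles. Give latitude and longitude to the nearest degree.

From cos δ = sin φ₁ sin φ₂ + cos φ₁ cos φ₂ cos Δλ, the central angle is δ ≈ 1.038 rad (59.5°). The total great-circle distance is δ·R ≈ 1.038 × 3959 ≈ 4111 mi, so the target fraction is f = 2000/4111 ≈ 0.486.
Interpolate at f ≈ 0.486 with slerp weights a = sin((1−f)δ)/sin δ ≈ 0.590, b = sin(fδ)/sin δ ≈ 0.562.
p = a·p₁ + b·p₂ ≈ (0.383, -0.286, 0.878); φ = arcsin(p_z) ≈ 61.43°, λ = atan2(p_y, p_x) ≈ -36.72°.

≈ lat 61°, lon -37°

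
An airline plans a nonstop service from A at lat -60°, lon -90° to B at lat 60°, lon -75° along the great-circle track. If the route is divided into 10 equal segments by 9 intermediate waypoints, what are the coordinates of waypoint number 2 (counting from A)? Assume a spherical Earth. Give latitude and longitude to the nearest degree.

≈ lat -36°, lon -86°

Write both endpoints as unit vectors p₁, p₂ with components (cos φ cos λ, cos φ sin λ, sin φ).
The central angle between the endpoints is δ = arccos(p₁·p₂) ≈ 2.104 rad (120.6°).
Interpolate at f = 2/10 with slerp weights a = sin((1−f)δ)/sin δ ≈ 1.154, b = sin(fδ)/sin δ ≈ 0.474.
p = a·p₁ + b·p₂ ≈ (0.061, -0.806, -0.589); φ = arcsin(p_z) ≈ -36.05°, λ = atan2(p_y, p_x) ≈ -85.64°.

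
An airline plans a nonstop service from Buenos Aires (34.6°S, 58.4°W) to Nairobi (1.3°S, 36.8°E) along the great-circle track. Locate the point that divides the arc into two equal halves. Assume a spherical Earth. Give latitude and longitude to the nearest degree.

≈ (26°S, 5°W)

The haversine formula gives a central angle δ ≈ 1.633 rad (93.5°) between the endpoints.
Interpolate at f = 1/2 with slerp weights a = sin((1−f)δ)/sin δ ≈ 0.730, b = sin(fδ)/sin δ ≈ 0.730.
p = a·p₁ + b·p₂ ≈ (0.899, -0.075, -0.431); φ = arcsin(p_z) ≈ -25.54°, λ = atan2(p_y, p_x) ≈ -4.74°.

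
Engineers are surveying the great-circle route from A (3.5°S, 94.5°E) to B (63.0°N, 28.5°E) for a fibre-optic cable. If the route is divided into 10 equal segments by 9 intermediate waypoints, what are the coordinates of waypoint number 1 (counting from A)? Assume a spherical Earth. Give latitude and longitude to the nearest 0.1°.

≈ (4.0°N, 91.0°E)

Write both endpoints as unit vectors p₁, p₂ with components (cos φ cos λ, cos φ sin λ, sin φ).
The central angle between the endpoints is δ = arccos(p₁·p₂) ≈ 1.441 rad (82.5°).
Interpolate at f = 1/10 with slerp weights a = sin((1−f)δ)/sin δ ≈ 0.971, b = sin(fδ)/sin δ ≈ 0.145.
p = a·p₁ + b·p₂ ≈ (-0.018, 0.997, 0.070); φ = arcsin(p_z) ≈ 4.00°, λ = atan2(p_y, p_x) ≈ 91.05°.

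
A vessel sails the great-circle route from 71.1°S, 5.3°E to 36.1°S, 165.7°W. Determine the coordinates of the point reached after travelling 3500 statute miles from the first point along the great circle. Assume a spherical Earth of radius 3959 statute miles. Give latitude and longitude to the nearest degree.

≈ 58°S, 164°W

Convert each endpoint to a unit vector on the sphere (x = cos φ cos λ, y = cos φ sin λ, z = sin φ).
The central angle between the endpoints is δ = arccos(p₁·p₂) ≈ 1.267 rad (72.6°). The total great-circle distance is δ·R ≈ 1.267 × 3959 ≈ 5017 mi, so the target fraction is f = 3500/5017 ≈ 0.698.
Interpolate at f ≈ 0.698 with slerp weights a = sin((1−f)δ)/sin δ ≈ 0.392, b = sin(fδ)/sin δ ≈ 0.810.
p = a·p₁ + b·p₂ ≈ (-0.508, -0.150, -0.848); φ = arcsin(p_z) ≈ -58.01°, λ = atan2(p_y, p_x) ≈ -163.55°.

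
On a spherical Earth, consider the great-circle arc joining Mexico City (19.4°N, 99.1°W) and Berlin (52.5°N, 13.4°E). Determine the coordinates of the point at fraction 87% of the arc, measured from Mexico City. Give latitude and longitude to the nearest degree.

Convert each endpoint to a unit vector on the sphere (x = cos φ cos λ, y = cos φ sin λ, z = sin φ).
The central angle between the endpoints is δ = arccos(p₁·p₂) ≈ 1.527 rad (87.5°).
Interpolate at f = 0.87 with slerp weights a = sin((1−f)δ)/sin δ ≈ 0.197, b = sin(fδ)/sin δ ≈ 0.972.
p = a·p₁ + b·p₂ ≈ (0.546, -0.047, 0.836); φ = arcsin(p_z) ≈ 56.77°, λ = atan2(p_y, p_x) ≈ -4.89°.

≈ 57°N, 5°W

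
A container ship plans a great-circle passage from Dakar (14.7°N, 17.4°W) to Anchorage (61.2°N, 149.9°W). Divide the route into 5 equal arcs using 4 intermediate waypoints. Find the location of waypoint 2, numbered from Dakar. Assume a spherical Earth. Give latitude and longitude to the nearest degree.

≈ (49°N, 37°W)

Convert each endpoint to a unit vector on the sphere (x = cos φ cos λ, y = cos φ sin λ, z = sin φ).
The central angle between the endpoints is δ = arccos(p₁·p₂) ≈ 1.663 rad (95.3°).
Interpolate at f = 2/5 with slerp weights a = sin((1−f)δ)/sin δ ≈ 0.844, b = sin(fδ)/sin δ ≈ 0.620.
p = a·p₁ + b·p₂ ≈ (0.521, -0.394, 0.757); φ = arcsin(p_z) ≈ 49.24°, λ = atan2(p_y, p_x) ≈ -37.11°.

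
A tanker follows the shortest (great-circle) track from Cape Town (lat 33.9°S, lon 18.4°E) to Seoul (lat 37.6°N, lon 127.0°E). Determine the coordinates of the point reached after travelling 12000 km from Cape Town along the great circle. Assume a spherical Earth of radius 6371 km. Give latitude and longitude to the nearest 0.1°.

Write both endpoints as unit vectors p₁, p₂ with components (cos φ cos λ, cos φ sin λ, sin φ).
The central angle between the endpoints is δ = arccos(p₁·p₂) ≈ 2.153 rad (123.4°). The total great-circle distance is δ·R ≈ 2.153 × 6371 ≈ 13718 km, so the target fraction is f = 12000/13718 ≈ 0.875.
Interpolate at f ≈ 0.875 with slerp weights a = sin((1−f)δ)/sin δ ≈ 0.319, b = sin(fδ)/sin δ ≈ 1.139.
p = a·p₁ + b·p₂ ≈ (-0.292, 0.805, 0.517); φ = arcsin(p_z) ≈ 31.15°, λ = atan2(p_y, p_x) ≈ 109.95°.

≈ lat 31.1°N, lon 109.9°E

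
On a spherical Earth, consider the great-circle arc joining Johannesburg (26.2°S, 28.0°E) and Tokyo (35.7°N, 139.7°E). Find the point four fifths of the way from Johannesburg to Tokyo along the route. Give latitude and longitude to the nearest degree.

≈ 28°N, 112°E

Write both endpoints as unit vectors p₁, p₂ with components (cos φ cos λ, cos φ sin λ, sin φ).
The central angle between the endpoints is δ = arccos(p₁·p₂) ≈ 2.126 rad (121.8°).
Interpolate at f = 4/5 with slerp weights a = sin((1−f)δ)/sin δ ≈ 0.485, b = sin(fδ)/sin δ ≈ 1.167.
p = a·p₁ + b·p₂ ≈ (-0.338, 0.817, 0.467); φ = arcsin(p_z) ≈ 27.81°, λ = atan2(p_y, p_x) ≈ 112.47°.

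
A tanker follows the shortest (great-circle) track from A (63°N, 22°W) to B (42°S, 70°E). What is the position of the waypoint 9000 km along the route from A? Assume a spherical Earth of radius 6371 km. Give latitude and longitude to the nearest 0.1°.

≈ (1.0°S, 45.5°E)

Convert each endpoint to a unit vector on the sphere (x = cos φ cos λ, y = cos φ sin λ, z = sin φ).
The central angle between the endpoints is δ = arccos(p₁·p₂) ≈ 2.224 rad (127.4°). The total great-circle distance is δ·R ≈ 2.224 × 6371 ≈ 14171 km, so the target fraction is f = 9000/14171 ≈ 0.635.
Interpolate at f ≈ 0.635 with slerp weights a = sin((1−f)δ)/sin δ ≈ 0.914, b = sin(fδ)/sin δ ≈ 1.244.
p = a·p₁ + b·p₂ ≈ (0.701, 0.713, -0.018); φ = arcsin(p_z) ≈ -1.04°, λ = atan2(p_y, p_x) ≈ 45.50°.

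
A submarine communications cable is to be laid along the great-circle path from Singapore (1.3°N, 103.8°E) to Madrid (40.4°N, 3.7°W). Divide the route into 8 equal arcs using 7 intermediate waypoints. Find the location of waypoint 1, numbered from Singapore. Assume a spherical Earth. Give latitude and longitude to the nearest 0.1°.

≈ 9.8°N, 94.2°E

The haversine formula gives a central angle δ ≈ 1.787 rad (102.4°) between the endpoints.
Interpolate at f = 1/8 with slerp weights a = sin((1−f)δ)/sin δ ≈ 1.024, b = sin(fδ)/sin δ ≈ 0.227.
p = a·p₁ + b·p₂ ≈ (-0.072, 0.983, 0.170); φ = arcsin(p_z) ≈ 9.80°, λ = atan2(p_y, p_x) ≈ 94.18°.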